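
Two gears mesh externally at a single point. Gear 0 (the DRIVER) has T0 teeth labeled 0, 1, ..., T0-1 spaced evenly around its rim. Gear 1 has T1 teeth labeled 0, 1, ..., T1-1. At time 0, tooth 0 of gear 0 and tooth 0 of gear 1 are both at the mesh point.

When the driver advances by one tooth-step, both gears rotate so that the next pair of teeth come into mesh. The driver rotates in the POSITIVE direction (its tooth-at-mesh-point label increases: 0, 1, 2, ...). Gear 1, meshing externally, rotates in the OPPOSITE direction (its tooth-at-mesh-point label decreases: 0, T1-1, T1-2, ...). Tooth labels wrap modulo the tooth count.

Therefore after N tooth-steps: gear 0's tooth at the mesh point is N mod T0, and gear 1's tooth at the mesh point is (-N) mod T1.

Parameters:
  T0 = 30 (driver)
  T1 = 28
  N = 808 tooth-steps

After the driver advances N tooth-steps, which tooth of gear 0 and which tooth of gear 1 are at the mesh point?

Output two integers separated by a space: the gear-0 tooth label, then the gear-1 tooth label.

Answer: 28 4

Derivation:
Gear 0 (driver, T0=30): tooth at mesh = N mod T0
  808 = 26 * 30 + 28, so 808 mod 30 = 28
  gear 0 tooth = 28
Gear 1 (driven, T1=28): tooth at mesh = (-N) mod T1
  808 = 28 * 28 + 24, so 808 mod 28 = 24
  (-808) mod 28 = (-24) mod 28 = 28 - 24 = 4
Mesh after 808 steps: gear-0 tooth 28 meets gear-1 tooth 4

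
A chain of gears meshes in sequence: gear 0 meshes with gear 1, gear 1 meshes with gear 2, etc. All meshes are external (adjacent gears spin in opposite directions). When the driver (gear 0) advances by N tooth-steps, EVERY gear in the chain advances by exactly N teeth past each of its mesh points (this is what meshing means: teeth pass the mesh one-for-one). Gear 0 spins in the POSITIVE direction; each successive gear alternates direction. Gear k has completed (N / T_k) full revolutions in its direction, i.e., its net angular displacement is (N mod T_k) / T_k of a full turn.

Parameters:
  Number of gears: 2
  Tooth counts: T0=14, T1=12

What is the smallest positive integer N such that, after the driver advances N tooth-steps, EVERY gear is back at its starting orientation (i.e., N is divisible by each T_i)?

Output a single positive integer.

Answer: 84

Derivation:
Gear k returns to start when N is a multiple of T_k.
All gears at start simultaneously when N is a common multiple of [14, 12]; the smallest such N is lcm(14, 12).
Start: lcm = T0 = 14
Fold in T1=12: gcd(14, 12) = 2; lcm(14, 12) = 14 * 12 / 2 = 168 / 2 = 84
Full cycle length = 84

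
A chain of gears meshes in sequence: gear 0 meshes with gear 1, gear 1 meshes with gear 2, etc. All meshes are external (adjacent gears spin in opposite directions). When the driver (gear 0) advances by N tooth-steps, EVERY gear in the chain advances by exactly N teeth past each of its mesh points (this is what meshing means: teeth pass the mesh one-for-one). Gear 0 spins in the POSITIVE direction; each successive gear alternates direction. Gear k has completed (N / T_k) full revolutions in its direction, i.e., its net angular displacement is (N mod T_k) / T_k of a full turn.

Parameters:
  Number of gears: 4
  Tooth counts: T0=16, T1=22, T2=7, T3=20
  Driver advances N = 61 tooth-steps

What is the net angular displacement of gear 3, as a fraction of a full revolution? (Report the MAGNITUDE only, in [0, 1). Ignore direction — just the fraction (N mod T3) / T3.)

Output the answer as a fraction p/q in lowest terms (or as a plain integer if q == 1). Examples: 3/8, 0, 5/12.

Chain of 4 gears, tooth counts: [16, 22, 7, 20]
  gear 0: T0=16, direction=positive, advance = 61 mod 16 = 13 teeth = 13/16 turn
  gear 1: T1=22, direction=negative, advance = 61 mod 22 = 17 teeth = 17/22 turn
  gear 2: T2=7, direction=positive, advance = 61 mod 7 = 5 teeth = 5/7 turn
  gear 3: T3=20, direction=negative, advance = 61 mod 20 = 1 teeth = 1/20 turn
Gear 3: 61 mod 20 = 1
Fraction = 1 / 20 = 1/20 (gcd(1,20)=1) = 1/20

Answer: 1/20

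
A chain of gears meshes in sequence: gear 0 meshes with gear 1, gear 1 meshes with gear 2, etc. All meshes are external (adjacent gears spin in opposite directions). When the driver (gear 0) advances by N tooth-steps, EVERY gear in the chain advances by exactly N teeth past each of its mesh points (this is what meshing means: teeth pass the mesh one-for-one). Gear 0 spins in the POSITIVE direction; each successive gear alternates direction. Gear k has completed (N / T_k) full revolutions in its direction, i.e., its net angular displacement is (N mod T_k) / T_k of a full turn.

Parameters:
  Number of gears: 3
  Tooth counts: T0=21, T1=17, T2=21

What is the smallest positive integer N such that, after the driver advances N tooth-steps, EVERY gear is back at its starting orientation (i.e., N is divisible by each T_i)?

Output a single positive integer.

Gear k returns to start when N is a multiple of T_k.
All gears at start simultaneously when N is a common multiple of [21, 17, 21]; the smallest such N is lcm(21, 17, 21).
Start: lcm = T0 = 21
Fold in T1=17: gcd(21, 17) = 1; lcm(21, 17) = 21 * 17 / 1 = 357 / 1 = 357
Fold in T2=21: gcd(357, 21) = 21; lcm(357, 21) = 357 * 21 / 21 = 7497 / 21 = 357
Full cycle length = 357

Answer: 357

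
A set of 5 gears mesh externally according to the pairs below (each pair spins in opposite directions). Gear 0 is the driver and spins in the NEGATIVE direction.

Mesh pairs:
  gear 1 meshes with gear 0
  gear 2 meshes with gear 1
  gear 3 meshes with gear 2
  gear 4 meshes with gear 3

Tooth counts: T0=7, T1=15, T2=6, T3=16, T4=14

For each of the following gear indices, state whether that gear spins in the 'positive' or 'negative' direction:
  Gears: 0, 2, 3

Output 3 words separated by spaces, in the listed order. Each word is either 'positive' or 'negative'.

Gear 0 (driver): negative (depth 0)
  gear 1: meshes with gear 0 -> depth 1 -> positive (opposite of gear 0)
  gear 2: meshes with gear 1 -> depth 2 -> negative (opposite of gear 1)
  gear 3: meshes with gear 2 -> depth 3 -> positive (opposite of gear 2)
  gear 4: meshes with gear 3 -> depth 4 -> negative (opposite of gear 3)
Queried indices 0, 2, 3 -> negative, negative, positive

Answer: negative negative positive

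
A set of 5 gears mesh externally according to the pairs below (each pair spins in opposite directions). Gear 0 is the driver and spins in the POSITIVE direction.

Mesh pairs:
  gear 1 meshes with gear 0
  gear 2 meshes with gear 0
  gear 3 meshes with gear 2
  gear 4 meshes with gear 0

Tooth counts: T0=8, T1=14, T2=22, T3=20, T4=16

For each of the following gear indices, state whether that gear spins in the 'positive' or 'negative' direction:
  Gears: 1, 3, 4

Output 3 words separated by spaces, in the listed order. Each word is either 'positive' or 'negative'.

Answer: negative positive negative

Derivation:
Gear 0 (driver): positive (depth 0)
  gear 1: meshes with gear 0 -> depth 1 -> negative (opposite of gear 0)
  gear 2: meshes with gear 0 -> depth 1 -> negative (opposite of gear 0)
  gear 3: meshes with gear 2 -> depth 2 -> positive (opposite of gear 2)
  gear 4: meshes with gear 0 -> depth 1 -> negative (opposite of gear 0)
Queried indices 1, 3, 4 -> negative, positive, negative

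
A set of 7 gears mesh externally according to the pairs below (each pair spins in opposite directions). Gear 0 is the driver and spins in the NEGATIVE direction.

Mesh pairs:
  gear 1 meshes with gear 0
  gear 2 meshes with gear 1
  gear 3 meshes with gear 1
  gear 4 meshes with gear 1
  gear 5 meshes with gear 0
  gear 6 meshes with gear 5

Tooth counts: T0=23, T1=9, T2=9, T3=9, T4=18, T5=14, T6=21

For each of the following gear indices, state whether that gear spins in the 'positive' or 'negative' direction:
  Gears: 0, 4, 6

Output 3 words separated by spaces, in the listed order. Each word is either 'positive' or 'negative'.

Gear 0 (driver): negative (depth 0)
  gear 1: meshes with gear 0 -> depth 1 -> positive (opposite of gear 0)
  gear 2: meshes with gear 1 -> depth 2 -> negative (opposite of gear 1)
  gear 3: meshes with gear 1 -> depth 2 -> negative (opposite of gear 1)
  gear 4: meshes with gear 1 -> depth 2 -> negative (opposite of gear 1)
  gear 5: meshes with gear 0 -> depth 1 -> positive (opposite of gear 0)
  gear 6: meshes with gear 5 -> depth 2 -> negative (opposite of gear 5)
Queried indices 0, 4, 6 -> negative, negative, negative

Answer: negative negative negative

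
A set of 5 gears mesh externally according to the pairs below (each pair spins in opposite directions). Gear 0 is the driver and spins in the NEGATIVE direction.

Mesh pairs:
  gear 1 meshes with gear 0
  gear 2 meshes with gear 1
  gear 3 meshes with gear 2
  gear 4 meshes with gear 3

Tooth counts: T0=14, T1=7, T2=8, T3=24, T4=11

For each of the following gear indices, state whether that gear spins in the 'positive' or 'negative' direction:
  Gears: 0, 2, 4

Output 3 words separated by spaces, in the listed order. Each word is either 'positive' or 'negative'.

Answer: negative negative negative

Derivation:
Gear 0 (driver): negative (depth 0)
  gear 1: meshes with gear 0 -> depth 1 -> positive (opposite of gear 0)
  gear 2: meshes with gear 1 -> depth 2 -> negative (opposite of gear 1)
  gear 3: meshes with gear 2 -> depth 3 -> positive (opposite of gear 2)
  gear 4: meshes with gear 3 -> depth 4 -> negative (opposite of gear 3)
Queried indices 0, 2, 4 -> negative, negative, negative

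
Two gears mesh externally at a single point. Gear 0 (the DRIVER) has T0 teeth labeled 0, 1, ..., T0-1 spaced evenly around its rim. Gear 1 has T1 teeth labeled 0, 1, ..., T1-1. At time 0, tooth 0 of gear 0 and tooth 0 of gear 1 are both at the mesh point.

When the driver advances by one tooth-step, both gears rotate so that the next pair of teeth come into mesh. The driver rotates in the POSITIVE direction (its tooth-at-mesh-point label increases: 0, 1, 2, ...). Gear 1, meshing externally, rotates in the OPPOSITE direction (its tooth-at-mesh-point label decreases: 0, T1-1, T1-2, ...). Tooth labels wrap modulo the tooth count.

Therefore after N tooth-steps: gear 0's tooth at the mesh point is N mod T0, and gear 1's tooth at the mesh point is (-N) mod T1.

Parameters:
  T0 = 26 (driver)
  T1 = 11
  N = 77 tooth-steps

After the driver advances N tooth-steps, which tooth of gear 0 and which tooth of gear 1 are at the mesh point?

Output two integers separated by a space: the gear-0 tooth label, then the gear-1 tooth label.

Answer: 25 0

Derivation:
Gear 0 (driver, T0=26): tooth at mesh = N mod T0
  77 = 2 * 26 + 25, so 77 mod 26 = 25
  gear 0 tooth = 25
Gear 1 (driven, T1=11): tooth at mesh = (-N) mod T1
  77 = 7 * 11 + 0, so 77 mod 11 = 0
  (-77) mod 11 = 0
Mesh after 77 steps: gear-0 tooth 25 meets gear-1 tooth 0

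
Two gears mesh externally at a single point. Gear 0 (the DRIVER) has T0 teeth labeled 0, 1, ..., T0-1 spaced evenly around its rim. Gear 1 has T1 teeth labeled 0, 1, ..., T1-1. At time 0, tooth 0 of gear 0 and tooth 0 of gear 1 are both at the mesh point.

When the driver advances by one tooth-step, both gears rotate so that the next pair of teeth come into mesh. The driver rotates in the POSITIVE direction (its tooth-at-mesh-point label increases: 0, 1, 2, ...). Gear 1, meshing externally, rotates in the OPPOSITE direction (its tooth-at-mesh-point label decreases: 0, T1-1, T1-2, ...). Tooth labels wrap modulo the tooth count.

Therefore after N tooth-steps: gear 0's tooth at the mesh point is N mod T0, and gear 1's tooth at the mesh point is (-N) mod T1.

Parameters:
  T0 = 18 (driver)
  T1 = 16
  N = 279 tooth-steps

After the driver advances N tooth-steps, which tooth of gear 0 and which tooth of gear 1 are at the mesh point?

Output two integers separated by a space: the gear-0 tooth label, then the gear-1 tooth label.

Gear 0 (driver, T0=18): tooth at mesh = N mod T0
  279 = 15 * 18 + 9, so 279 mod 18 = 9
  gear 0 tooth = 9
Gear 1 (driven, T1=16): tooth at mesh = (-N) mod T1
  279 = 17 * 16 + 7, so 279 mod 16 = 7
  (-279) mod 16 = (-7) mod 16 = 16 - 7 = 9
Mesh after 279 steps: gear-0 tooth 9 meets gear-1 tooth 9

Answer: 9 9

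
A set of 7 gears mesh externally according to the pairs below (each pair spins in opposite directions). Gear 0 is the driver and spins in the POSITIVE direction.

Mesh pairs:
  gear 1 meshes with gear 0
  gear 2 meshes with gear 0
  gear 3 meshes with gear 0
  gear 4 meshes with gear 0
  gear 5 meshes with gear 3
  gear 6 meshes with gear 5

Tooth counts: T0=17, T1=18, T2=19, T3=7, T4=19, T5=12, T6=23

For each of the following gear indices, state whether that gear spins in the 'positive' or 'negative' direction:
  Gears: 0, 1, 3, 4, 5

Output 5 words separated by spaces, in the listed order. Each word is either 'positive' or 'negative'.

Gear 0 (driver): positive (depth 0)
  gear 1: meshes with gear 0 -> depth 1 -> negative (opposite of gear 0)
  gear 2: meshes with gear 0 -> depth 1 -> negative (opposite of gear 0)
  gear 3: meshes with gear 0 -> depth 1 -> negative (opposite of gear 0)
  gear 4: meshes with gear 0 -> depth 1 -> negative (opposite of gear 0)
  gear 5: meshes with gear 3 -> depth 2 -> positive (opposite of gear 3)
  gear 6: meshes with gear 5 -> depth 3 -> negative (opposite of gear 5)
Queried indices 0, 1, 3, 4, 5 -> positive, negative, negative, negative, positive

Answer: positive negative negative negative positive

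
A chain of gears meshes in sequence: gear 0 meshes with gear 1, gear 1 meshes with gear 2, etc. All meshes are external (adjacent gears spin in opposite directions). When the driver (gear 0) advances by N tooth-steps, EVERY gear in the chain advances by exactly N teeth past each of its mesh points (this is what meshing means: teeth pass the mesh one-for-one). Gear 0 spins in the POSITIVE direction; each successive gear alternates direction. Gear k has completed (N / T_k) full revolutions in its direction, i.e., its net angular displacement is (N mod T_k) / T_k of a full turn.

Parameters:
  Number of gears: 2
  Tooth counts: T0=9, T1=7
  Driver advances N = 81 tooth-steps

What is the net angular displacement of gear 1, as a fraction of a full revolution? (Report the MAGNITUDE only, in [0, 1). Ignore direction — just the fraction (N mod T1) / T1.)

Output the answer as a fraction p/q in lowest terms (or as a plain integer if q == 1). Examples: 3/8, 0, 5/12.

Chain of 2 gears, tooth counts: [9, 7]
  gear 0: T0=9, direction=positive, advance = 81 mod 9 = 0 teeth = 0/9 turn
  gear 1: T1=7, direction=negative, advance = 81 mod 7 = 4 teeth = 4/7 turn
Gear 1: 81 mod 7 = 4
Fraction = 4 / 7 = 4/7 (gcd(4,7)=1) = 4/7

Answer: 4/7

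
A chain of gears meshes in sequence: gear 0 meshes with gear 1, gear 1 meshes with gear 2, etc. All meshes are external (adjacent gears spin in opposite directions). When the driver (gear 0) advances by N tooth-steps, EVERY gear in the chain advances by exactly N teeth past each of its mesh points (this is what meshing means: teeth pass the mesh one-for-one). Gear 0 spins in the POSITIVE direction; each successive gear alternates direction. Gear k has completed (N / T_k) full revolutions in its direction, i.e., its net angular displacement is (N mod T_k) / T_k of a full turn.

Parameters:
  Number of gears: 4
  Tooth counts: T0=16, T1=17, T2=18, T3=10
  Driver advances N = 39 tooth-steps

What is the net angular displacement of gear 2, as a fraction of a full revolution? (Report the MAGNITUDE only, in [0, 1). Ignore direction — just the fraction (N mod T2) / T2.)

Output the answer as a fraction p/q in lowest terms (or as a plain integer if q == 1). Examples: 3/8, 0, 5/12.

Chain of 4 gears, tooth counts: [16, 17, 18, 10]
  gear 0: T0=16, direction=positive, advance = 39 mod 16 = 7 teeth = 7/16 turn
  gear 1: T1=17, direction=negative, advance = 39 mod 17 = 5 teeth = 5/17 turn
  gear 2: T2=18, direction=positive, advance = 39 mod 18 = 3 teeth = 3/18 turn
  gear 3: T3=10, direction=negative, advance = 39 mod 10 = 9 teeth = 9/10 turn
Gear 2: 39 mod 18 = 3
Fraction = 3 / 18 = 1/6 (gcd(3,18)=3) = 1/6

Answer: 1/6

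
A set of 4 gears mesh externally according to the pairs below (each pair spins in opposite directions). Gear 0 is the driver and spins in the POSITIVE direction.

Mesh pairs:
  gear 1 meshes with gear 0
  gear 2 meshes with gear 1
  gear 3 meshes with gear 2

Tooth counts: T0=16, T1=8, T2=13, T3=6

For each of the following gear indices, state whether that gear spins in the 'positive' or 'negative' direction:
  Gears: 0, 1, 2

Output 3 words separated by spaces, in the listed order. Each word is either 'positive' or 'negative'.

Gear 0 (driver): positive (depth 0)
  gear 1: meshes with gear 0 -> depth 1 -> negative (opposite of gear 0)
  gear 2: meshes with gear 1 -> depth 2 -> positive (opposite of gear 1)
  gear 3: meshes with gear 2 -> depth 3 -> negative (opposite of gear 2)
Queried indices 0, 1, 2 -> positive, negative, positive

Answer: positive negative positive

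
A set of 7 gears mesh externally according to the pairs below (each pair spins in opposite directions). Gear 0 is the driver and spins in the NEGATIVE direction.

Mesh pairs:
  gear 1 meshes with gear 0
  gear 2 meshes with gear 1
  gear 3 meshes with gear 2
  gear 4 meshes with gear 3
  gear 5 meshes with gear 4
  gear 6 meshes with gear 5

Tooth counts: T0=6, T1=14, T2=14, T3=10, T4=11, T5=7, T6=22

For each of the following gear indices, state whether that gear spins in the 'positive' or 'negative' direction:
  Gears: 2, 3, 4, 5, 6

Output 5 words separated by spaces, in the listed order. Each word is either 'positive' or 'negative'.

Gear 0 (driver): negative (depth 0)
  gear 1: meshes with gear 0 -> depth 1 -> positive (opposite of gear 0)
  gear 2: meshes with gear 1 -> depth 2 -> negative (opposite of gear 1)
  gear 3: meshes with gear 2 -> depth 3 -> positive (opposite of gear 2)
  gear 4: meshes with gear 3 -> depth 4 -> negative (opposite of gear 3)
  gear 5: meshes with gear 4 -> depth 5 -> positive (opposite of gear 4)
  gear 6: meshes with gear 5 -> depth 6 -> negative (opposite of gear 5)
Queried indices 2, 3, 4, 5, 6 -> negative, positive, negative, positive, negative

Answer: negative positive negative positive negative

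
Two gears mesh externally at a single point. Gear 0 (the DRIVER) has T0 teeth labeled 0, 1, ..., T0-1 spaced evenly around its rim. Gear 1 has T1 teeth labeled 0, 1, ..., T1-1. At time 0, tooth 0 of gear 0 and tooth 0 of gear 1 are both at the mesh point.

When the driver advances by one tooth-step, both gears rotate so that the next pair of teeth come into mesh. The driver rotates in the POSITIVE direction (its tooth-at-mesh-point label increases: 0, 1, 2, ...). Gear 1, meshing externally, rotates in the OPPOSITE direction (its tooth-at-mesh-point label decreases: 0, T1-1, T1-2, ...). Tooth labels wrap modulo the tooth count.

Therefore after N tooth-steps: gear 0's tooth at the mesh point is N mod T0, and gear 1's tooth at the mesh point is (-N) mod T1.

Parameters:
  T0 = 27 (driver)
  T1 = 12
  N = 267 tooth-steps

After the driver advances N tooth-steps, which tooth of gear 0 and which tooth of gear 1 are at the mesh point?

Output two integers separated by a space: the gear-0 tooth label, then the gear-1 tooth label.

Answer: 24 9

Derivation:
Gear 0 (driver, T0=27): tooth at mesh = N mod T0
  267 = 9 * 27 + 24, so 267 mod 27 = 24
  gear 0 tooth = 24
Gear 1 (driven, T1=12): tooth at mesh = (-N) mod T1
  267 = 22 * 12 + 3, so 267 mod 12 = 3
  (-267) mod 12 = (-3) mod 12 = 12 - 3 = 9
Mesh after 267 steps: gear-0 tooth 24 meets gear-1 tooth 9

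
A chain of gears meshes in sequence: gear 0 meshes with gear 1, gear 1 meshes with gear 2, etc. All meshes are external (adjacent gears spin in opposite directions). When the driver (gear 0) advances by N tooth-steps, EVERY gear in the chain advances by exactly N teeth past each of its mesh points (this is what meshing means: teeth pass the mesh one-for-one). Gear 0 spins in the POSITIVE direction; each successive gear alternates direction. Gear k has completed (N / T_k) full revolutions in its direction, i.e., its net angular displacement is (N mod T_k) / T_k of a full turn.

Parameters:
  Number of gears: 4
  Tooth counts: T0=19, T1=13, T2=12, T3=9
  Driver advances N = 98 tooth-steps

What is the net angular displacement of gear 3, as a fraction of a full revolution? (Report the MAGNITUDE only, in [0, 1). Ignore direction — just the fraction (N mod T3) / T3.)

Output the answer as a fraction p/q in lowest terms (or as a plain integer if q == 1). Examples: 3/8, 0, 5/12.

Answer: 8/9

Derivation:
Chain of 4 gears, tooth counts: [19, 13, 12, 9]
  gear 0: T0=19, direction=positive, advance = 98 mod 19 = 3 teeth = 3/19 turn
  gear 1: T1=13, direction=negative, advance = 98 mod 13 = 7 teeth = 7/13 turn
  gear 2: T2=12, direction=positive, advance = 98 mod 12 = 2 teeth = 2/12 turn
  gear 3: T3=9, direction=negative, advance = 98 mod 9 = 8 teeth = 8/9 turn
Gear 3: 98 mod 9 = 8
Fraction = 8 / 9 = 8/9 (gcd(8,9)=1) = 8/9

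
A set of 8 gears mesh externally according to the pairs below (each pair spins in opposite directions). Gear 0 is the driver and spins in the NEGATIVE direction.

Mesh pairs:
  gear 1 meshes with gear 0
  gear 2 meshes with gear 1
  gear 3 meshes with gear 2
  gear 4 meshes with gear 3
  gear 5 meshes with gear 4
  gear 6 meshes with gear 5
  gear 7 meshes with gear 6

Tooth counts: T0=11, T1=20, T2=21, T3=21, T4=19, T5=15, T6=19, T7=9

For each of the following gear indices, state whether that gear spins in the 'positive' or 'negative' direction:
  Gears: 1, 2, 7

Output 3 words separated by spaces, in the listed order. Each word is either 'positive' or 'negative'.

Answer: positive negative positive

Derivation:
Gear 0 (driver): negative (depth 0)
  gear 1: meshes with gear 0 -> depth 1 -> positive (opposite of gear 0)
  gear 2: meshes with gear 1 -> depth 2 -> negative (opposite of gear 1)
  gear 3: meshes with gear 2 -> depth 3 -> positive (opposite of gear 2)
  gear 4: meshes with gear 3 -> depth 4 -> negative (opposite of gear 3)
  gear 5: meshes with gear 4 -> depth 5 -> positive (opposite of gear 4)
  gear 6: meshes with gear 5 -> depth 6 -> negative (opposite of gear 5)
  gear 7: meshes with gear 6 -> depth 7 -> positive (opposite of gear 6)
Queried indices 1, 2, 7 -> positive, negative, positive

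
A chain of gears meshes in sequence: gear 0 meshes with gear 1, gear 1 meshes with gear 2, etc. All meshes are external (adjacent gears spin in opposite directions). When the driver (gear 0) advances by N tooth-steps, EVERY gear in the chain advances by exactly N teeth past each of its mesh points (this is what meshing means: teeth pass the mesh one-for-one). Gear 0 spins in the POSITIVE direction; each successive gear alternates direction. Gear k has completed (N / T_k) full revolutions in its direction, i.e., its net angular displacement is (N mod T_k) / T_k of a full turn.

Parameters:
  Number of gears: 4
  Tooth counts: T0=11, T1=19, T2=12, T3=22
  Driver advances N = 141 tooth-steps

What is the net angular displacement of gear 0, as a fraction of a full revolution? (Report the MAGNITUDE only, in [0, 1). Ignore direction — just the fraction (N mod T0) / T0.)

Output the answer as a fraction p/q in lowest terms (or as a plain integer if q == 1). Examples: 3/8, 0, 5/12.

Chain of 4 gears, tooth counts: [11, 19, 12, 22]
  gear 0: T0=11, direction=positive, advance = 141 mod 11 = 9 teeth = 9/11 turn
  gear 1: T1=19, direction=negative, advance = 141 mod 19 = 8 teeth = 8/19 turn
  gear 2: T2=12, direction=positive, advance = 141 mod 12 = 9 teeth = 9/12 turn
  gear 3: T3=22, direction=negative, advance = 141 mod 22 = 9 teeth = 9/22 turn
Gear 0: 141 mod 11 = 9
Fraction = 9 / 11 = 9/11 (gcd(9,11)=1) = 9/11

Answer: 9/11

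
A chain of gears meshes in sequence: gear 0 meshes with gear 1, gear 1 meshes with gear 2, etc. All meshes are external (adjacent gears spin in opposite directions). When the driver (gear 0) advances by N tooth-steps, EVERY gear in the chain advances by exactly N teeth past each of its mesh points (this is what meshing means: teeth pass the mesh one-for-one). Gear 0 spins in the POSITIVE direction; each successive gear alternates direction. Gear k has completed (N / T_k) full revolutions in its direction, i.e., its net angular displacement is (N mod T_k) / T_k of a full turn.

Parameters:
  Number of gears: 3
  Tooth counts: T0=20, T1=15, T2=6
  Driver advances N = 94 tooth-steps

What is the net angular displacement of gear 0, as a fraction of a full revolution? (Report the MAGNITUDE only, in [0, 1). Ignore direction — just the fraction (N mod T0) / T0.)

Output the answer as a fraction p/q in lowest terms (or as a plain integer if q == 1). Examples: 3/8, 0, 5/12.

Answer: 7/10

Derivation:
Chain of 3 gears, tooth counts: [20, 15, 6]
  gear 0: T0=20, direction=positive, advance = 94 mod 20 = 14 teeth = 14/20 turn
  gear 1: T1=15, direction=negative, advance = 94 mod 15 = 4 teeth = 4/15 turn
  gear 2: T2=6, direction=positive, advance = 94 mod 6 = 4 teeth = 4/6 turn
Gear 0: 94 mod 20 = 14
Fraction = 14 / 20 = 7/10 (gcd(14,20)=2) = 7/10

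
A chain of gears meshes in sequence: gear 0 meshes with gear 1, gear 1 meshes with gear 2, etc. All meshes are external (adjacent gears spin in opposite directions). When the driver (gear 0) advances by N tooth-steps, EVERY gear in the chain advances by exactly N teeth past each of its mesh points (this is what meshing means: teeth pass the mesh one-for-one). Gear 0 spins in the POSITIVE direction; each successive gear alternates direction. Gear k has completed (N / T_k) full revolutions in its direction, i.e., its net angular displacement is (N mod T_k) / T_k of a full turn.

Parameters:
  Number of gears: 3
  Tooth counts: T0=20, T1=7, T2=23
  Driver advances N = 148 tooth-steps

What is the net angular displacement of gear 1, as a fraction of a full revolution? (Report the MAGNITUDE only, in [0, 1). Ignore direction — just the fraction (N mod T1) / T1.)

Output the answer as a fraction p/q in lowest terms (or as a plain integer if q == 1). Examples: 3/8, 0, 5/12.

Chain of 3 gears, tooth counts: [20, 7, 23]
  gear 0: T0=20, direction=positive, advance = 148 mod 20 = 8 teeth = 8/20 turn
  gear 1: T1=7, direction=negative, advance = 148 mod 7 = 1 teeth = 1/7 turn
  gear 2: T2=23, direction=positive, advance = 148 mod 23 = 10 teeth = 10/23 turn
Gear 1: 148 mod 7 = 1
Fraction = 1 / 7 = 1/7 (gcd(1,7)=1) = 1/7

Answer: 1/7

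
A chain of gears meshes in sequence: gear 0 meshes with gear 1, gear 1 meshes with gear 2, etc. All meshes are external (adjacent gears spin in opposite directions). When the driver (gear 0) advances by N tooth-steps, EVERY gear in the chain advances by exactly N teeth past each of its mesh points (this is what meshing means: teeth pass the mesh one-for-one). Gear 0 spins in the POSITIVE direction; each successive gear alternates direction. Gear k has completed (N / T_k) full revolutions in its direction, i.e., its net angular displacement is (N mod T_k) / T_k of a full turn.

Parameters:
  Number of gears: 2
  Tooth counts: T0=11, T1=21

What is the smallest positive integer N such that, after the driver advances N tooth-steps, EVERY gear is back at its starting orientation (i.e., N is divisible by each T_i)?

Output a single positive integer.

Gear k returns to start when N is a multiple of T_k.
All gears at start simultaneously when N is a common multiple of [11, 21]; the smallest such N is lcm(11, 21).
Start: lcm = T0 = 11
Fold in T1=21: gcd(11, 21) = 1; lcm(11, 21) = 11 * 21 / 1 = 231 / 1 = 231
Full cycle length = 231

Answer: 231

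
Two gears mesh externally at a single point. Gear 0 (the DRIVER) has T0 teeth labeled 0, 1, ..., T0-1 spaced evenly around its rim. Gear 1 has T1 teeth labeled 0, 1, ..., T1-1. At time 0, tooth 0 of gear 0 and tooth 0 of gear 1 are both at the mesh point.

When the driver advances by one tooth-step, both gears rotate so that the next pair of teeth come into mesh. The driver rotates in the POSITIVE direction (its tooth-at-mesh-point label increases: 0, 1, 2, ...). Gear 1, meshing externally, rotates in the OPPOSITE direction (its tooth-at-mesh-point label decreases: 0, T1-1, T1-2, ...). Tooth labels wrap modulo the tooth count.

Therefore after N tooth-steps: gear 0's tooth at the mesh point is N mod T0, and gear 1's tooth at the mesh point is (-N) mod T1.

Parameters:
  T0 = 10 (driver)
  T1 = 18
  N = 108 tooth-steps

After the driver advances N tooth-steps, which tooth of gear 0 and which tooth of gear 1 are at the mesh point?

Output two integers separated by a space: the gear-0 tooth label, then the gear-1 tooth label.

Gear 0 (driver, T0=10): tooth at mesh = N mod T0
  108 = 10 * 10 + 8, so 108 mod 10 = 8
  gear 0 tooth = 8
Gear 1 (driven, T1=18): tooth at mesh = (-N) mod T1
  108 = 6 * 18 + 0, so 108 mod 18 = 0
  (-108) mod 18 = 0
Mesh after 108 steps: gear-0 tooth 8 meets gear-1 tooth 0

Answer: 8 0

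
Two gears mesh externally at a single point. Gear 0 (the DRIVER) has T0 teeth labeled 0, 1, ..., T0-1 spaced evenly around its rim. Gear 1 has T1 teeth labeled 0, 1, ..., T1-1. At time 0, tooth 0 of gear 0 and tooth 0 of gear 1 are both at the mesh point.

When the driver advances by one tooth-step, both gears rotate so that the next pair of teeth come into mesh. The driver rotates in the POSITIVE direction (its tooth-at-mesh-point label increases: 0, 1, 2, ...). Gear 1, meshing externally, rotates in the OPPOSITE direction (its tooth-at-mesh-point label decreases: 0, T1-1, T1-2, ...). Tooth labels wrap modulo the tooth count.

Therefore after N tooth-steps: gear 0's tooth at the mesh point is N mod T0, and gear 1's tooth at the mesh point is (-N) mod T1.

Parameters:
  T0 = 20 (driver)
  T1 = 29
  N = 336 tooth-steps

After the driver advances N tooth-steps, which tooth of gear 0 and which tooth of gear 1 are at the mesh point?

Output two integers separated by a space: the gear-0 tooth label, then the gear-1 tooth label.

Answer: 16 12

Derivation:
Gear 0 (driver, T0=20): tooth at mesh = N mod T0
  336 = 16 * 20 + 16, so 336 mod 20 = 16
  gear 0 tooth = 16
Gear 1 (driven, T1=29): tooth at mesh = (-N) mod T1
  336 = 11 * 29 + 17, so 336 mod 29 = 17
  (-336) mod 29 = (-17) mod 29 = 29 - 17 = 12
Mesh after 336 steps: gear-0 tooth 16 meets gear-1 tooth 12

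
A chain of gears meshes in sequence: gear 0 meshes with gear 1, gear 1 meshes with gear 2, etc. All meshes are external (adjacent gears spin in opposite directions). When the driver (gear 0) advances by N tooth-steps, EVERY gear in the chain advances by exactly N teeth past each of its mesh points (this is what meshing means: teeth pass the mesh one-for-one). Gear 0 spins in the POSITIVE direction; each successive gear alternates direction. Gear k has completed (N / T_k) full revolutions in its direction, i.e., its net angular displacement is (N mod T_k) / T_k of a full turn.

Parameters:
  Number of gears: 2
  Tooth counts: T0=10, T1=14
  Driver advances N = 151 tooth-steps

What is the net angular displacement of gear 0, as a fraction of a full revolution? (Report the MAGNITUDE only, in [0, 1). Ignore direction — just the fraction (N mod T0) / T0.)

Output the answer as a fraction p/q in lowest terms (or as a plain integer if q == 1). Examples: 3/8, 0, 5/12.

Answer: 1/10

Derivation:
Chain of 2 gears, tooth counts: [10, 14]
  gear 0: T0=10, direction=positive, advance = 151 mod 10 = 1 teeth = 1/10 turn
  gear 1: T1=14, direction=negative, advance = 151 mod 14 = 11 teeth = 11/14 turn
Gear 0: 151 mod 10 = 1
Fraction = 1 / 10 = 1/10 (gcd(1,10)=1) = 1/10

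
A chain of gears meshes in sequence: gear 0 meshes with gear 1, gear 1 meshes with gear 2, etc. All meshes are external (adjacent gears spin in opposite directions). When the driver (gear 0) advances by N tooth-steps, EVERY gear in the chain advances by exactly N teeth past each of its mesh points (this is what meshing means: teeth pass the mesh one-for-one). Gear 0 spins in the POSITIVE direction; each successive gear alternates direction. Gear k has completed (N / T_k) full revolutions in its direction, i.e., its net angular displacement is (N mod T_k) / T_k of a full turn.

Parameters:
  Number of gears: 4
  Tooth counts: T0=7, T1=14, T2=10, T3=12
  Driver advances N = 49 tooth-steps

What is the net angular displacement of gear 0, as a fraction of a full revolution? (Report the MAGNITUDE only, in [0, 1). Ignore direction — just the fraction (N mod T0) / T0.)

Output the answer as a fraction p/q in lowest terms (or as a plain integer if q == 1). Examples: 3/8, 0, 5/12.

Answer: 0

Derivation:
Chain of 4 gears, tooth counts: [7, 14, 10, 12]
  gear 0: T0=7, direction=positive, advance = 49 mod 7 = 0 teeth = 0/7 turn
  gear 1: T1=14, direction=negative, advance = 49 mod 14 = 7 teeth = 7/14 turn
  gear 2: T2=10, direction=positive, advance = 49 mod 10 = 9 teeth = 9/10 turn
  gear 3: T3=12, direction=negative, advance = 49 mod 12 = 1 teeth = 1/12 turn
Gear 0: 49 mod 7 = 0
Fraction = 0 / 7 = 0/1 (gcd(0,7)=7) = 0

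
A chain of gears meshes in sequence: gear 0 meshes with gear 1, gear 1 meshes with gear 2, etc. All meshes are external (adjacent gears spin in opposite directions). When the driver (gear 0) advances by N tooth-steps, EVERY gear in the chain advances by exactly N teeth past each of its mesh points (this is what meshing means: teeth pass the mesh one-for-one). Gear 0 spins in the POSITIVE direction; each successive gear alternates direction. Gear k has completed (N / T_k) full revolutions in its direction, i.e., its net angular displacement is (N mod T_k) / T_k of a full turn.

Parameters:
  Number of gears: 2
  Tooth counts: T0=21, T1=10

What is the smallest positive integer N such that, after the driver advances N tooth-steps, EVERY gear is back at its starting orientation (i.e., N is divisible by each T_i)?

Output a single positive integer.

Gear k returns to start when N is a multiple of T_k.
All gears at start simultaneously when N is a common multiple of [21, 10]; the smallest such N is lcm(21, 10).
Start: lcm = T0 = 21
Fold in T1=10: gcd(21, 10) = 1; lcm(21, 10) = 21 * 10 / 1 = 210 / 1 = 210
Full cycle length = 210

Answer: 210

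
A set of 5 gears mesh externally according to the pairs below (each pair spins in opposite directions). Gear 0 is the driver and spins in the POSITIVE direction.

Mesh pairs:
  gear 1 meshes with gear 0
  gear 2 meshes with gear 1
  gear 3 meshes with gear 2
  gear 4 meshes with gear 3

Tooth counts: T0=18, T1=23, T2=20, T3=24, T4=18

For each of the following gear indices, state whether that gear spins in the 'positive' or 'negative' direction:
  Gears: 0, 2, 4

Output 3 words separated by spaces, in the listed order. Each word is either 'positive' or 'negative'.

Gear 0 (driver): positive (depth 0)
  gear 1: meshes with gear 0 -> depth 1 -> negative (opposite of gear 0)
  gear 2: meshes with gear 1 -> depth 2 -> positive (opposite of gear 1)
  gear 3: meshes with gear 2 -> depth 3 -> negative (opposite of gear 2)
  gear 4: meshes with gear 3 -> depth 4 -> positive (opposite of gear 3)
Queried indices 0, 2, 4 -> positive, positive, positive

Answer: positive positive positive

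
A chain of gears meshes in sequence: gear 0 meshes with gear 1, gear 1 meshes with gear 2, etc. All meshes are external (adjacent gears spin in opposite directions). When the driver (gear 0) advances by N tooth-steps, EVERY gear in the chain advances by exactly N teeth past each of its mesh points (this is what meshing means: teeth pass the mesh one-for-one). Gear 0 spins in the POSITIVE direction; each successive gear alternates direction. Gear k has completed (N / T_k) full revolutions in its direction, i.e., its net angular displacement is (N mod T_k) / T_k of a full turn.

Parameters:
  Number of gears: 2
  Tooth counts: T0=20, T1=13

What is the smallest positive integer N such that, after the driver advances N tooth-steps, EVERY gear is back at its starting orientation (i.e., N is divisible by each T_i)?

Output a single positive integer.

Answer: 260

Derivation:
Gear k returns to start when N is a multiple of T_k.
All gears at start simultaneously when N is a common multiple of [20, 13]; the smallest such N is lcm(20, 13).
Start: lcm = T0 = 20
Fold in T1=13: gcd(20, 13) = 1; lcm(20, 13) = 20 * 13 / 1 = 260 / 1 = 260
Full cycle length = 260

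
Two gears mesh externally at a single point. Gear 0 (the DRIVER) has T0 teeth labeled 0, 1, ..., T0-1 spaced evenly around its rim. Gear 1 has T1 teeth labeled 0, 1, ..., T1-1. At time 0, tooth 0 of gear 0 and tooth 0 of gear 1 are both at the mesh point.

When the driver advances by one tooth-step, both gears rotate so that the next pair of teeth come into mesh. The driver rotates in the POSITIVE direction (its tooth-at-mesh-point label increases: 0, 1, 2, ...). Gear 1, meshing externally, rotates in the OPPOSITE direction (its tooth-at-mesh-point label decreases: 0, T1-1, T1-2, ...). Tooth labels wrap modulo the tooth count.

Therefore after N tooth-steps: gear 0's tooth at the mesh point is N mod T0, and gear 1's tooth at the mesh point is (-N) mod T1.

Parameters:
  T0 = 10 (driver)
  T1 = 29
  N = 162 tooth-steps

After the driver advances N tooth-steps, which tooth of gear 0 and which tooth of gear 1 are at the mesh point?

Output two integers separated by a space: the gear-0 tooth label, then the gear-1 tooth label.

Answer: 2 12

Derivation:
Gear 0 (driver, T0=10): tooth at mesh = N mod T0
  162 = 16 * 10 + 2, so 162 mod 10 = 2
  gear 0 tooth = 2
Gear 1 (driven, T1=29): tooth at mesh = (-N) mod T1
  162 = 5 * 29 + 17, so 162 mod 29 = 17
  (-162) mod 29 = (-17) mod 29 = 29 - 17 = 12
Mesh after 162 steps: gear-0 tooth 2 meets gear-1 tooth 12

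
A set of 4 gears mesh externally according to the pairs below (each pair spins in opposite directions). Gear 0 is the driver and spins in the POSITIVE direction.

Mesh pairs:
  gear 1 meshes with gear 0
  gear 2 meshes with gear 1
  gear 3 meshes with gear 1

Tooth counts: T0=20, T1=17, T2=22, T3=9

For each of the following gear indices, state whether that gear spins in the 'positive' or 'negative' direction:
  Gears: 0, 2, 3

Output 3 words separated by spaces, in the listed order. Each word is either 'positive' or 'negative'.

Answer: positive positive positive

Derivation:
Gear 0 (driver): positive (depth 0)
  gear 1: meshes with gear 0 -> depth 1 -> negative (opposite of gear 0)
  gear 2: meshes with gear 1 -> depth 2 -> positive (opposite of gear 1)
  gear 3: meshes with gear 1 -> depth 2 -> positive (opposite of gear 1)
Queried indices 0, 2, 3 -> positive, positive, positive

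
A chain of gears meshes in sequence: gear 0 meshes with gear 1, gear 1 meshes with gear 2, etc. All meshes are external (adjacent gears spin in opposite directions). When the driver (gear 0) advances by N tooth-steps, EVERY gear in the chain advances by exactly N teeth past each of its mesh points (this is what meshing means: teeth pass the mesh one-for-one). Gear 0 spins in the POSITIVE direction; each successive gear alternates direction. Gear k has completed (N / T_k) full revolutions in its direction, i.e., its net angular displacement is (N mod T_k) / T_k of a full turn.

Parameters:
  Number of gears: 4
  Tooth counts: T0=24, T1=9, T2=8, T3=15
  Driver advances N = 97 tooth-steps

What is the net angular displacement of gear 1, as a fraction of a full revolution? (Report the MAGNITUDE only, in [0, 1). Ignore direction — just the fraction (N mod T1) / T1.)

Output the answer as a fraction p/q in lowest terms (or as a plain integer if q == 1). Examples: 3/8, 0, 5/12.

Chain of 4 gears, tooth counts: [24, 9, 8, 15]
  gear 0: T0=24, direction=positive, advance = 97 mod 24 = 1 teeth = 1/24 turn
  gear 1: T1=9, direction=negative, advance = 97 mod 9 = 7 teeth = 7/9 turn
  gear 2: T2=8, direction=positive, advance = 97 mod 8 = 1 teeth = 1/8 turn
  gear 3: T3=15, direction=negative, advance = 97 mod 15 = 7 teeth = 7/15 turn
Gear 1: 97 mod 9 = 7
Fraction = 7 / 9 = 7/9 (gcd(7,9)=1) = 7/9

Answer: 7/9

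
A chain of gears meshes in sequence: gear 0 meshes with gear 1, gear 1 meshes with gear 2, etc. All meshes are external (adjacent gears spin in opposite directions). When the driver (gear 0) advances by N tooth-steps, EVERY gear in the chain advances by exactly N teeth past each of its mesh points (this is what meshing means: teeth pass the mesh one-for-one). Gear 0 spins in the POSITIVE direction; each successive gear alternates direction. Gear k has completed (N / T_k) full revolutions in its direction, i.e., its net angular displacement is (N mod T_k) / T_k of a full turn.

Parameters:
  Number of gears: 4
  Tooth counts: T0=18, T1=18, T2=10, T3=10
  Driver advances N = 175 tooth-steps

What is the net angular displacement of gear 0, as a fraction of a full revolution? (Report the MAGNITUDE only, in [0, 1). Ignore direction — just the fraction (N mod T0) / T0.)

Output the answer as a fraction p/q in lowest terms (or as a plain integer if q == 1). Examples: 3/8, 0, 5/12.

Chain of 4 gears, tooth counts: [18, 18, 10, 10]
  gear 0: T0=18, direction=positive, advance = 175 mod 18 = 13 teeth = 13/18 turn
  gear 1: T1=18, direction=negative, advance = 175 mod 18 = 13 teeth = 13/18 turn
  gear 2: T2=10, direction=positive, advance = 175 mod 10 = 5 teeth = 5/10 turn
  gear 3: T3=10, direction=negative, advance = 175 mod 10 = 5 teeth = 5/10 turn
Gear 0: 175 mod 18 = 13
Fraction = 13 / 18 = 13/18 (gcd(13,18)=1) = 13/18

Answer: 13/18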